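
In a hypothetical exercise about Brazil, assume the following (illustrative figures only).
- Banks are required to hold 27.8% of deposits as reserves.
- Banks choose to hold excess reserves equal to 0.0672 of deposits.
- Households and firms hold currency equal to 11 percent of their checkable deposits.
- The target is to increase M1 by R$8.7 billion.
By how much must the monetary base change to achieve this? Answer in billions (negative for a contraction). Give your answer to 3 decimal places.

The money multiplier is m = (1 + c) / (rr + e + c) = (1 + 0.11) / (0.278 + 0.0672 + 0.11) ≈ 2.43849.
ΔMB = ΔM / m = (+8.7) / 2.43849 ≈ 3.5678 billion.

R$3.568 billion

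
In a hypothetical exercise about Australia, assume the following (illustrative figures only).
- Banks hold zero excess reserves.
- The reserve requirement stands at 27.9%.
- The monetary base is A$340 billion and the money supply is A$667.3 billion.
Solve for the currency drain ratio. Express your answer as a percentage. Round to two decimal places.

47.00%

Using m = M/MB = 667.3/340 ≈ 1.962647. From m = (1 + c)/(c + rr + e), rearranging gives 1 + c = m·(c + rr + e), so c·(1 − m) = m·(rr + e) − 1.
Hence c = [m·(rr + e) − 1]/(1 − m) = [1.962647 × (0.279 + 0) − 1] / (1 − 1.962647) ≈ 0.469977.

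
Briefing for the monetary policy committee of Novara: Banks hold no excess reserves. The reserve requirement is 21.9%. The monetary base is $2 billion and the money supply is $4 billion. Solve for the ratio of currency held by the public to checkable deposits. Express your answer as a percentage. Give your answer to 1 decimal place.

Using m = M/MB = 4/2 = 2.000000. From m = (1 + c)/(c + rr + e), rearranging gives 1 + c = m·(c + rr + e), so c·(1 − m) = m·(rr + e) − 1.
Hence c = [m·(rr + e) − 1]/(1 − m) = [2.000000 × (0.219 + 0) − 1] / (1 − 2.000000) = 0.562000.

56.2%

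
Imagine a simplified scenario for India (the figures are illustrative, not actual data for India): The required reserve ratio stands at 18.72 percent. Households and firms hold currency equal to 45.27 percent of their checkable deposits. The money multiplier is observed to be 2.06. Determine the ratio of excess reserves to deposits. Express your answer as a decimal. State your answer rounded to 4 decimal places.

0.0653

Using m = 2.06. Since m = (1 + c)/(c + rr + e), the denominator satisfies c + rr + e = (1 + c)/m = (1 + 0.4527) / 2.06 ≈ 0.705194.
With c = 0.4527 and rr = 0.1872, the ratio of excess reserves to deposits is 0.705194 − 0.4527 − 0.1872 = 0.065294.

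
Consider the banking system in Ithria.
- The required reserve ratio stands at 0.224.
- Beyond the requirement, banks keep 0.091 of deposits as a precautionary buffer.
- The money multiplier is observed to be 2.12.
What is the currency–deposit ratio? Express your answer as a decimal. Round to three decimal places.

0.297

Using m = 2.12. From m = (1 + c)/(c + rr + e), rearranging gives 1 + c = m·(c + rr + e), so c·(1 − m) = m·(rr + e) − 1.
Hence c = [m·(rr + e) − 1]/(1 − m) = [2.12 × (0.224 + 0.091) − 1] / (1 − 2.12) ≈ 0.296607.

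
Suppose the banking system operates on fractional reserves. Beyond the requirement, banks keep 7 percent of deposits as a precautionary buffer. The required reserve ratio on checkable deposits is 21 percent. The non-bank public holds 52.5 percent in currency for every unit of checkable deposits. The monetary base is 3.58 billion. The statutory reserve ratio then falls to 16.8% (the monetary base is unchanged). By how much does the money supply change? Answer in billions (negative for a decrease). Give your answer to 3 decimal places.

Initially m₁ = (1 + 0.525) / (0.21 + 0.07 + 0.525) ≈ 1.89441, so M₁ = 1.89441 × 3.58 ≈ 6.782 billion.
After the change m₂ = (1 + 0.525) / (0.168 + 0.07 + 0.525) ≈ 1.99869, so M₂ = 1.99869 × 3.58 ≈ 7.1553 billion.
ΔM = M₂ − M₁ = 7.1553 − 6.782 = 0.3733 billion.

0.373 billion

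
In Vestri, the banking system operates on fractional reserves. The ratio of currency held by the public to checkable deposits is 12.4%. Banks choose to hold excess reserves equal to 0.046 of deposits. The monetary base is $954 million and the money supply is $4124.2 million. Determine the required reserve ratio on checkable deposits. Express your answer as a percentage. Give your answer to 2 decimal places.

9.00%

Using m = M/MB = 4124.2/954 ≈ 4.323061. Since m = (1 + c)/(c + rr + e), the denominator satisfies c + rr + e = (1 + c)/m = (1 + 0.124) / 4.323061 ≈ 0.260001.
With c = 0.124 and e = 0.046, the required reserve ratio on checkable deposits is 0.260001 − 0.124 − 0.046 = 0.090001.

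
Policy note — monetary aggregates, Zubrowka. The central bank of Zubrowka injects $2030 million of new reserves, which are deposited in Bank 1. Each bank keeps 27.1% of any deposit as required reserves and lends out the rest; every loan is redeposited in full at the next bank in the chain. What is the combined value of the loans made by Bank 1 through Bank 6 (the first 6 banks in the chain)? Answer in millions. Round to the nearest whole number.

Bank i lends (1 − rr)^i of the original deposit: Bank 1 lends 2030·0.7290 = 1479.8700, Bank 2 lends 2030·0.7290² ≈ 1078.8252, and so on.
Summing a geometric series: total = 2030·[0.7290·(1 − 0.7290^6) / (1 − 0.7290)] ≈ 4641.1419 million.

$4641 million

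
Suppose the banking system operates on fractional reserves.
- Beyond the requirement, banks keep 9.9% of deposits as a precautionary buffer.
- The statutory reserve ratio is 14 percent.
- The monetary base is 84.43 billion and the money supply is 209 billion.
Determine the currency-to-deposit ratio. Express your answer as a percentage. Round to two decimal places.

Using m = M/MB = 209/84.43 ≈ 2.475423. From m = (1 + c)/(c + rr + e), rearranging gives 1 + c = m·(c + rr + e), so c·(1 − m) = m·(rr + e) − 1.
Hence c = [m·(rr + e) − 1]/(1 − m) = [2.475423 × (0.14 + 0.099) − 1] / (1 − 2.475423) ≈ 0.276784.

27.68%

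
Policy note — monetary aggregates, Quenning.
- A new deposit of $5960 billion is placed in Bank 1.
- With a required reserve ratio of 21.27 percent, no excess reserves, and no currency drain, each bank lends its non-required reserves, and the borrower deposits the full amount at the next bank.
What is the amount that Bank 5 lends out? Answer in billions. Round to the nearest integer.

Each bank lends a fraction (1 − rr) = 0.7873 of the deposit it receives, so Bank 5 receives 5960·0.7873^4 and lends 5960·0.7873^5 ≈ 1802.7999 billion.

$1803 billion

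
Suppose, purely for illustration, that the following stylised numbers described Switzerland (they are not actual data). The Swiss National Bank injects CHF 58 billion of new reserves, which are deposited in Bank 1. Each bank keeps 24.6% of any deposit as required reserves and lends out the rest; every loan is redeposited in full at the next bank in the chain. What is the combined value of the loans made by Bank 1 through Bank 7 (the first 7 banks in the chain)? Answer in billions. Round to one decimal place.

CHF 153.1 billion

Bank i lends (1 − rr)^i of the original deposit: Bank 1 lends 58·0.7540 = 43.7320, Bank 2 lends 58·0.7540² ≈ 32.9739, and so on.
Summing a geometric series: total = 58·[0.7540·(1 − 0.7540^7) / (1 − 0.7540)] ≈ 153.1424 billion.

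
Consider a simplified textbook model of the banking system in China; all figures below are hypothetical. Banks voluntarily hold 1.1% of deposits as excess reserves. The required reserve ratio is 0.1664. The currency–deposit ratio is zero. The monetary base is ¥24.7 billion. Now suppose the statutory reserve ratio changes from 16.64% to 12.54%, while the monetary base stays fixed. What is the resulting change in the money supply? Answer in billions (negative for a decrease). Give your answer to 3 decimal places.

¥41.852 billion

Initially m₁ = 1 / (0.1664 + 0.011) ≈ 5.636979, so M₁ = 5.636979 × 24.7 ≈ 139.2334 billion.
After the change m₂ = 1 / (0.1254 + 0.011) ≈ 7.331378, so M₂ = 7.331378 × 24.7 ≈ 181.085 billion.
ΔM = M₂ − M₁ = 181.085 − 139.2334 = 41.8516 billion.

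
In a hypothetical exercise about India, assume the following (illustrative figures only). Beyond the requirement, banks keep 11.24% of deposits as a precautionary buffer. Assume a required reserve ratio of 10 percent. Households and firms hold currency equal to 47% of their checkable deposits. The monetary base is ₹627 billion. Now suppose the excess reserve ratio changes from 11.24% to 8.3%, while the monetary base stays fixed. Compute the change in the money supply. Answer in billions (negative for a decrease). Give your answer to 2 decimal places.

Initially m₁ = (1 + 0.47) / (0.1 + 0.1124 + 0.47) ≈ 2.154162, so M₁ = 2.154162 × 627 ≈ 1350.6596 billion.
After the change m₂ = (1 + 0.47) / (0.1 + 0.083 + 0.47) ≈ 2.251149, so M₂ = 2.251149 × 627 ≈ 1411.4704 billion.
ΔM = M₂ − M₁ = 1411.4704 − 1350.6596 = 60.8108 billion.

₹60.81 billion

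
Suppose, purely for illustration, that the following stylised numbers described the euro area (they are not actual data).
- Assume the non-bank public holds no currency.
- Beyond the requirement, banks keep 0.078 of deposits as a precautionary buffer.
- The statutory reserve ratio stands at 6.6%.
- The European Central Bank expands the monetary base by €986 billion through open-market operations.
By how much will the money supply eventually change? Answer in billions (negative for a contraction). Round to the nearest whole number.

€6847 billion

The money multiplier is m = 1 / (rr + e) = 1 / (0.066 + 0.078) ≈ 6.9444.
The purchase adds 986 billion of base, so ΔM = m × ΔMB = 6.9444 × (+986) = 6847.1784 billion.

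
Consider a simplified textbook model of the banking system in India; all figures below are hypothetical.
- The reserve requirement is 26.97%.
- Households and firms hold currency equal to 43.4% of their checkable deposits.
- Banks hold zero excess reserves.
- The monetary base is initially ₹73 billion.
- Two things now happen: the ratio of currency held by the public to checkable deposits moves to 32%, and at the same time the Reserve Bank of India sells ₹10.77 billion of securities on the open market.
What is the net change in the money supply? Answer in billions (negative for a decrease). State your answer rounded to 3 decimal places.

-9.462 billion

Before: m₁ = (1 + 0.434) / (0.2697 + 0.434) ≈ 2.037800, MB₁ = 73, so M₁ = 2.037800 × 73 = 148.7594 billion.
After: m₂ = (1 + 0.32) / (0.2697 + 0.32) ≈ 2.238426, MB₂ = 73 − 10.77 = 62.23, so M₂ = 2.238426 × 62.23 ≈ 139.2972 billion.
ΔM = M₂ − M₁ = 139.2972 − 148.7594 = -9.4622 billion.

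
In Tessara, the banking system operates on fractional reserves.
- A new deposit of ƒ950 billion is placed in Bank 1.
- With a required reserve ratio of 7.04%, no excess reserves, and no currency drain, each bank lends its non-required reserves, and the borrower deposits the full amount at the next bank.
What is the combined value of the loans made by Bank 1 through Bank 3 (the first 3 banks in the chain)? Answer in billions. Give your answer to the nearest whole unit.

Bank i lends (1 − rr)^i of the original deposit: Bank 1 lends 950·0.9296 = 883.1200, Bank 2 lends 950·0.9296² ≈ 820.9484, and so on.
Summing a geometric series: total = 950·[0.9296·(1 − 0.9296^3) / (1 − 0.9296)] ≈ 2467.2219 billion.

ƒ2467 billion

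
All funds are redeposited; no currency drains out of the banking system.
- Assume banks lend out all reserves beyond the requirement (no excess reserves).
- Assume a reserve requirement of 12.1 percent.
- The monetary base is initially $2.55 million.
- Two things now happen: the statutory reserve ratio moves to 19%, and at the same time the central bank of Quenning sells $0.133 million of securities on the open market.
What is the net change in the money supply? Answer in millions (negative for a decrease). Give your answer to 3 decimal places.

Before: m₁ = 1 / (0.121) ≈ 8.26446, MB₁ = 2.55, so M₁ = 8.26446 × 2.55 ≈ 21.0744 million.
After: m₂ = 1 / (0.19) ≈ 5.26316, MB₂ = 2.55 − 0.133 = 2.417, so M₂ = 5.26316 × 2.417 ≈ 12.7211 million.
ΔM = M₂ − M₁ = 12.7211 − 21.0744 = -8.3533 million.

-8.353 million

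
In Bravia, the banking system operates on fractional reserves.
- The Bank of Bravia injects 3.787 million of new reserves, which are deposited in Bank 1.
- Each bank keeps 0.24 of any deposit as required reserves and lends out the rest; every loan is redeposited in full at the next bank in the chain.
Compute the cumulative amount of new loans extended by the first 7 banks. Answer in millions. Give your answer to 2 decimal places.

Bank i lends (1 − rr)^i of the original deposit: Bank 1 lends 3.787·0.7600 ≈ 2.8781, Bank 2 lends 3.787·0.7600² ≈ 2.1874, and so on.
Summing a geometric series: total = 3.787·[0.7600·(1 − 0.7600^7) / (1 − 0.7600)] ≈ 10.2359 million.

10.24 million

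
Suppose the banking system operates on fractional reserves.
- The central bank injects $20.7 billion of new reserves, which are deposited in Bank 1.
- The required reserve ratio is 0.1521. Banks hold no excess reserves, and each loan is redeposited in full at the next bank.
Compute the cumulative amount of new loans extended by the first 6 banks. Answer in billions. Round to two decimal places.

Bank i lends (1 − rr)^i of the original deposit: Bank 1 lends 20.7·0.8479 ≈ 17.5515, Bank 2 lends 20.7·0.8479² ≈ 14.8819, and so on.
Summing a geometric series: total = 20.7·[0.8479·(1 − 0.8479^6) / (1 − 0.8479)] ≈ 72.5148 billion.

$72.51 billion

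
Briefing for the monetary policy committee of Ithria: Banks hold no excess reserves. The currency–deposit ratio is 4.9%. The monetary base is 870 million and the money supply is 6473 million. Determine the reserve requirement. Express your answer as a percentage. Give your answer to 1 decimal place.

9.2%

Using m = M/MB = 6473/870 ≈ 7.440230. Since m = (1 + c)/(c + rr + e), the denominator satisfies c + rr + e = (1 + c)/m = (1 + 0.049) / 7.440230 ≈ 0.140990.
With c = 0.049 and e = 0, the reserve requirement is 0.140990 − 0.049 − 0 = 0.09199.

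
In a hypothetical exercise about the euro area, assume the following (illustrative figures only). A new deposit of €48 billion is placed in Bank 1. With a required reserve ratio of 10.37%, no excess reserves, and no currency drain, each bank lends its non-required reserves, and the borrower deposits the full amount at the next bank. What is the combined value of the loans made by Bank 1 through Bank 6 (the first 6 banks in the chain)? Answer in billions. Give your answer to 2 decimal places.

€199.78 billion

Bank i lends (1 − rr)^i of the original deposit: Bank 1 lends 48·0.8963 = 43.0224, Bank 2 lends 48·0.8963² ≈ 38.5610, and so on.
Summing a geometric series: total = 48·[0.8963·(1 − 0.8963^6) / (1 − 0.8963)] ≈ 199.7757 billion.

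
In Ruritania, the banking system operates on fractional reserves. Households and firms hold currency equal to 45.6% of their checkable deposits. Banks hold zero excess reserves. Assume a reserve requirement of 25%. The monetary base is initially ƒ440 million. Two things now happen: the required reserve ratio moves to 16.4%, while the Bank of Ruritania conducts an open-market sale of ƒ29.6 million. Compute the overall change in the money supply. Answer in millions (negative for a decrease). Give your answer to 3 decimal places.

Before: m₁ = (1 + 0.456) / (0.25 + 0.456) ≈ 2.0623229, MB₁ = 440, so M₁ = 2.0623229 × 440 ≈ 907.4221 million.
After: m₂ = (1 + 0.456) / (0.164 + 0.456) ≈ 2.3483871, MB₂ = 440 − 29.6 = 410.4, so M₂ = 2.3483871 × 410.4 ≈ 963.7781 million.
ΔM = M₂ − M₁ = 963.7781 − 907.4221 = 56.356 million.

ƒ56.356 million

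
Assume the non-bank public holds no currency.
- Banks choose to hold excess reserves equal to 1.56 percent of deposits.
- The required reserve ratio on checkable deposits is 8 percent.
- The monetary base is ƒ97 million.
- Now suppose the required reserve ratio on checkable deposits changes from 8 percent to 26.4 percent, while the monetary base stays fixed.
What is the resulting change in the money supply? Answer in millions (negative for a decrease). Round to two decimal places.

Initially m₁ = 1 / (0.08 + 0.0156) ≈ 10.46025, so M₁ = 10.46025 × 97 ≈ 1014.6443 million.
After the change m₂ = 1 / (0.264 + 0.0156) ≈ 3.57654, so M₂ = 3.57654 × 97 ≈ 346.9244 million.
ΔM = M₂ − M₁ = 346.9244 − 1014.6443 = -667.7199 million.

-667.72 million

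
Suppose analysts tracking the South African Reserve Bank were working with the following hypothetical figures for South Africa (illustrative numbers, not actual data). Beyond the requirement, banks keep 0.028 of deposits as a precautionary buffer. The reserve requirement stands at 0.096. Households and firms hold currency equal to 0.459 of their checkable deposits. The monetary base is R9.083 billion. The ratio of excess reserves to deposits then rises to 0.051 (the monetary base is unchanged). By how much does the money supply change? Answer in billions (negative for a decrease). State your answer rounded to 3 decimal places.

Initially m₁ = (1 + 0.459) / (0.096 + 0.028 + 0.459) ≈ 2.50257, so M₁ = 2.50257 × 9.083 ≈ 22.7308 billion.
After the change m₂ = (1 + 0.459) / (0.096 + 0.051 + 0.459) ≈ 2.40759, so M₂ = 2.40759 × 9.083 ≈ 21.8681 billion.
ΔM = M₂ − M₁ = 21.8681 − 22.7308 = -0.8627 billion.

-0.863 billion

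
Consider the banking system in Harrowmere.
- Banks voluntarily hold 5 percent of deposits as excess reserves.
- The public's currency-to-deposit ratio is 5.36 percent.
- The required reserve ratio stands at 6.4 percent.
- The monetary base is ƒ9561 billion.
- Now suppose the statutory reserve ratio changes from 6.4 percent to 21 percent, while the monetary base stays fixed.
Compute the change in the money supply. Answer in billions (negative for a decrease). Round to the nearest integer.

-27982 billion

Initially m₁ = (1 + 0.0536) / (0.064 + 0.05 + 0.0536) ≈ 6.28640, so M₁ = 6.28640 × 9561 = 60104.2704 billion.
After the change m₂ = (1 + 0.0536) / (0.21 + 0.05 + 0.0536) ≈ 3.35969, so M₂ = 3.35969 × 9561 ≈ 32121.9961 billion.
ΔM = M₂ − M₁ = 32121.9961 − 60104.2704 = -27982.2743 billion.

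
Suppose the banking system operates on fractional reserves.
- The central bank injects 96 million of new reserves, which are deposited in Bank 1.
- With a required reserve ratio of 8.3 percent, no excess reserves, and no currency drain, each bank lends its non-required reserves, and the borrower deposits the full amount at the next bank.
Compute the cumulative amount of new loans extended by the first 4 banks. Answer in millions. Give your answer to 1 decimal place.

310.7 million

Bank i lends (1 − rr)^i of the original deposit: Bank 1 lends 96·0.9170 = 88.0320, Bank 2 lends 96·0.9170² ≈ 80.7253, and so on.
Summing a geometric series: total = 96·[0.9170·(1 − 0.9170^4) / (1 − 0.9170)] ≈ 310.6635 million.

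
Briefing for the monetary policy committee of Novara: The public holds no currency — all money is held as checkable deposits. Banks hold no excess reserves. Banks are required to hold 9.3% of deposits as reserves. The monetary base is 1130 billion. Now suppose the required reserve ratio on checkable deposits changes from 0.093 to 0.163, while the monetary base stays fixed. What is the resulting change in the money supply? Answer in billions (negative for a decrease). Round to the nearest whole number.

-5218 billion

Initially m₁ = 1 / (0.093) ≈ 10.75269, so M₁ = 10.75269 × 1130 = 12150.5397 billion.
After the change m₂ = 1 / (0.163) ≈ 6.13497, so M₂ = 6.13497 × 1130 = 6932.5161 billion.
ΔM = M₂ − M₁ = 6932.5161 − 12150.5397 = -5218.0236 billion.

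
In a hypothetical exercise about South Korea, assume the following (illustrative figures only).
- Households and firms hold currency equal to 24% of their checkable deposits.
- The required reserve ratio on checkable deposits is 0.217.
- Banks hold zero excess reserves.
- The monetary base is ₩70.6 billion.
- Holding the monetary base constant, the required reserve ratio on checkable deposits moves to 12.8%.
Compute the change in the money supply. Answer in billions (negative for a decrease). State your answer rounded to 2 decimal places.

₩46.33 billion

Initially m₁ = (1 + 0.24) / (0.217 + 0.24) ≈ 2.71335, so M₁ = 2.71335 × 70.6 ≈ 191.5625 billion.
After the change m₂ = (1 + 0.24) / (0.128 + 0.24) ≈ 3.36957, so M₂ = 3.36957 × 70.6 ≈ 237.8916 billion.
ΔM = M₂ − M₁ = 237.8916 − 191.5625 = 46.3291 billion.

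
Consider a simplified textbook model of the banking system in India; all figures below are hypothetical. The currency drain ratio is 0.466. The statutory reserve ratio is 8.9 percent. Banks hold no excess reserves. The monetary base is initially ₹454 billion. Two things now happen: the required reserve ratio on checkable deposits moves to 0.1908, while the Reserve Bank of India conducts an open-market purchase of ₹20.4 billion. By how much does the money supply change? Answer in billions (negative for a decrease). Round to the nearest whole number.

-140 billion

Before: m₁ = (1 + 0.466) / (0.089 + 0.466) ≈ 2.6414, MB₁ = 454, so M₁ = 2.6414 × 454 = 1199.1956 billion.
After: m₂ = (1 + 0.466) / (0.1908 + 0.466) ≈ 2.2320, MB₂ = 454 + 20.4 = 474.4, so M₂ = 2.2320 × 474.4 = 1058.8608 billion.
ΔM = M₂ − M₁ = 1058.8608 − 1199.1956 = -140.3348 billion.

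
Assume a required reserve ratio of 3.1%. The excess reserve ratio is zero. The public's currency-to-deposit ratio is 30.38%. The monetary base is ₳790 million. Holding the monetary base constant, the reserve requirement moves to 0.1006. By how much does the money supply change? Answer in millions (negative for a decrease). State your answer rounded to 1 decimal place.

-529.5 million

Initially m₁ = (1 + 0.3038) / (0.031 + 0.3038) ≈ 3.89427, so M₁ = 3.89427 × 790 = 3076.4733 million.
After the change m₂ = (1 + 0.3038) / (0.1006 + 0.3038) ≈ 3.22404, so M₂ = 3.22404 × 790 = 2546.9916 million.
ΔM = M₂ − M₁ = 2546.9916 − 3076.4733 = -529.4817 million.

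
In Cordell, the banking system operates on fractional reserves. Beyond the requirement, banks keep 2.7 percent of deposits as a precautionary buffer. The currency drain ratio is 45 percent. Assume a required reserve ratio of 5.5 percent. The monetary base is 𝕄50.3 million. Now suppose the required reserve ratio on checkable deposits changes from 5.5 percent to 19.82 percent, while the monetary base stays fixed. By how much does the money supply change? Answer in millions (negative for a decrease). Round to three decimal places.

-29.076 million

Initially m₁ = (1 + 0.45) / (0.055 + 0.027 + 0.45) ≈ 2.725564, so M₁ = 2.725564 × 50.3 ≈ 137.0959 million.
After the change m₂ = (1 + 0.45) / (0.1982 + 0.027 + 0.45) ≈ 2.147512, so M₂ = 2.147512 × 50.3 ≈ 108.0199 million.
ΔM = M₂ − M₁ = 108.0199 − 137.0959 = -29.076 million.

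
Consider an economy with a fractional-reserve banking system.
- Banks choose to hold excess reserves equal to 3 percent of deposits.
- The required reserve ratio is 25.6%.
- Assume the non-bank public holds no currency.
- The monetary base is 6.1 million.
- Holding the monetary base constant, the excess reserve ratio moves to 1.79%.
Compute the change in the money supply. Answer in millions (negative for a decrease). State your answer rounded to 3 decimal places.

0.942 million

Initially m₁ = 1 / (0.256 + 0.03) ≈ 3.49650, so M₁ = 3.49650 × 6.1 ≈ 21.3286 million.
After the change m₂ = 1 / (0.256 + 0.0179) ≈ 3.65097, so M₂ = 3.65097 × 6.1 ≈ 22.2709 million.
ΔM = M₂ − M₁ = 22.2709 − 21.3286 = 0.9423 million.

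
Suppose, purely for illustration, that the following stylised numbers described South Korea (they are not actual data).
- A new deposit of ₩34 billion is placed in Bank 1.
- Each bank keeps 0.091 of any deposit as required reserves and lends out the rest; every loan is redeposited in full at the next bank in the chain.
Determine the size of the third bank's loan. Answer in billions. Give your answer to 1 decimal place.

₩25.5 billion

Each bank lends a fraction (1 − rr) = 0.9090 of the deposit it receives, so Bank 3 receives 34·0.9090^2 and lends 34·0.9090^3 ≈ 25.5370 billion.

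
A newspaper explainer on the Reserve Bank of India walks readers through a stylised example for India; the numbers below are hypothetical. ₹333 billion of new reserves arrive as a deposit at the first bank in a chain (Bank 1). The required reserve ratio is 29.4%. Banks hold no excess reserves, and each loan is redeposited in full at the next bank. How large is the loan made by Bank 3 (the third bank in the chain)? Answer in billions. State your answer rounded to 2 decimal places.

₹117.18 billion

Each bank lends a fraction (1 − rr) = 0.7060 of the deposit it receives, so Bank 3 receives 333·0.7060^2 and lends 333·0.7060^3 ≈ 117.1813 billion.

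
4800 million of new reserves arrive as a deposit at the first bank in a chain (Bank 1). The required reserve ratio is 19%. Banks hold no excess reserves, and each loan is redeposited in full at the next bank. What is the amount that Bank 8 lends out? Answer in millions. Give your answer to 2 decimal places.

Each bank lends a fraction (1 − rr) = 0.8100 of the deposit it receives, so Bank 8 receives 4800·0.8100^7 and lends 4800·0.8100^8 ≈ 889.4497 million.

889.45 million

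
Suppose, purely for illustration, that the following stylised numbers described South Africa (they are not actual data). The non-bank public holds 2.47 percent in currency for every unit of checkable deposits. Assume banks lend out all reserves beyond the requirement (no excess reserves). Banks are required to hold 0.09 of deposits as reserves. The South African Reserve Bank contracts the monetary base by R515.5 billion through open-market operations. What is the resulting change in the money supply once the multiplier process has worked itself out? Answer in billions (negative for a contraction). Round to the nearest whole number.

-4605 billion

The money multiplier is m = (1 + c) / (rr + c) = (1 + 0.0247) / (0.09 + 0.0247) ≈ 8.9337.
The sale removes 515.5 billion of base, so ΔM = m × ΔMB = 8.9337 × (−515.5) ≈ -4605.3224 billion.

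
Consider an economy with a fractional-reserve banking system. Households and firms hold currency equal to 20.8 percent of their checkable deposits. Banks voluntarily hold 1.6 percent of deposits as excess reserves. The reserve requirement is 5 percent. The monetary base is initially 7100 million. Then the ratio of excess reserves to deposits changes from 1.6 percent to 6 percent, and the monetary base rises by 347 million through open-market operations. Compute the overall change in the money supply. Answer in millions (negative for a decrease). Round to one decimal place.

-3013.0 million

Before: m₁ = (1 + 0.208) / (0.05 + 0.016 + 0.208) ≈ 4.408759, MB₁ = 7100, so M₁ = 4.408759 × 7100 = 31302.1889 million.
After: m₂ = (1 + 0.208) / (0.05 + 0.06 + 0.208) ≈ 3.798742, MB₂ = 7100 + 347 = 7447, so M₂ = 3.798742 × 7447 ≈ 28289.2317 million.
ΔM = M₂ − M₁ = 28289.2317 − 31302.1889 = -3012.9572 million.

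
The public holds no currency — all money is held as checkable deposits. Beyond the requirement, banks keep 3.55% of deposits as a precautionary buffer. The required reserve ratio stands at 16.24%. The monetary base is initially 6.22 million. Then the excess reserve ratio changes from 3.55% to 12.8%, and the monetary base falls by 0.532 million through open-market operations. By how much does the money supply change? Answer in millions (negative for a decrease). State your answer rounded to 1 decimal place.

Before: m₁ = 1 / (0.1624 + 0.0355) ≈ 5.0531, MB₁ = 6.22, so M₁ = 5.0531 × 6.22 ≈ 31.4303 million.
After: m₂ = 1 / (0.1624 + 0.128) ≈ 3.4435, MB₂ = 6.22 − 0.532 = 5.688, so M₂ = 3.4435 × 5.688 ≈ 19.5866 million.
ΔM = M₂ − M₁ = 19.5866 − 31.4303 = -11.8437 million.

-11.8 million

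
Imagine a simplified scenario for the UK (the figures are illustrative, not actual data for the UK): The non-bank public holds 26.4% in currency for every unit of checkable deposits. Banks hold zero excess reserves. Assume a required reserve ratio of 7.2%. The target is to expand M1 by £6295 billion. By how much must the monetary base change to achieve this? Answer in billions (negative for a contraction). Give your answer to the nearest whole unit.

The money multiplier is m = (1 + c) / (rr + c) = (1 + 0.264) / (0.072 + 0.264) ≈ 3.76190.
ΔMB = ΔM / m = (+6295) / 3.76190 ≈ 1673.3565 billion.

£1673 billion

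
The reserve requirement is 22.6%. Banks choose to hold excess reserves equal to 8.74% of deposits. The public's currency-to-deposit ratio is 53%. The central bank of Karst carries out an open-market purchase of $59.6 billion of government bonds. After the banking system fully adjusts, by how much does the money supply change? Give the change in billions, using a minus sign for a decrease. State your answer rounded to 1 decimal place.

The money multiplier is m = (1 + c) / (rr + e + c) = (1 + 0.53) / (0.226 + 0.0874 + 0.53) ≈ 1.8141.
The purchase adds 59.6 billion of base, so ΔM = m × ΔMB = 1.8141 × (+59.6) ≈ 108.1204 billion.

$108.1 billion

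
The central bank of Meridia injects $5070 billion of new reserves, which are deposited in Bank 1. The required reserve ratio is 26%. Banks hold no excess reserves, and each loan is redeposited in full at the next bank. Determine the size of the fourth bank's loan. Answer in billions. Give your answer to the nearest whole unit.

$1520 billion

Each bank lends a fraction (1 − rr) = 0.7400 of the deposit it receives, so Bank 4 receives 5070·0.7400^3 and lends 5070·0.7400^4 ≈ 1520.3194 billion.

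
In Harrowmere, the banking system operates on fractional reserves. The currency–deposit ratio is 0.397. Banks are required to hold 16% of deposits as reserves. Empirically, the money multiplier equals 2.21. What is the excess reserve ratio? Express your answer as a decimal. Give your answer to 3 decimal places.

0.075

Using m = 2.21. Since m = (1 + c)/(c + rr + e), the denominator satisfies c + rr + e = (1 + c)/m = (1 + 0.397) / 2.21 ≈ 0.632127.
With c = 0.397 and rr = 0.16, the excess reserve ratio is 0.632127 − 0.397 − 0.16 = 0.075127.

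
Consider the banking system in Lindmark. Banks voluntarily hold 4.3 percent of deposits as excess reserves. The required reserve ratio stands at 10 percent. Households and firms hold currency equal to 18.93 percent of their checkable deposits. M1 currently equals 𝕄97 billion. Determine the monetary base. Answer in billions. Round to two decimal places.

The money multiplier is m = (1 + c) / (rr + e + c) = (1 + 0.1893) / (0.1 + 0.043 + 0.1893) ≈ 3.57899.
MB = M / m = 97 / 3.57899 ≈ 27.1026 billion.

𝕄27.10 billion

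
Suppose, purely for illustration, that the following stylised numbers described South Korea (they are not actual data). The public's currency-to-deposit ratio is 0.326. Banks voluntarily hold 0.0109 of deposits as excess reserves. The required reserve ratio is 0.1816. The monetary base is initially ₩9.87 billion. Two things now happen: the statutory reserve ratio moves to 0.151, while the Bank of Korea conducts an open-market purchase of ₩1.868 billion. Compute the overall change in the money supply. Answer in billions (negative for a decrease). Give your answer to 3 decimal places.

₩6.660 billion

Before: m₁ = (1 + 0.326) / (0.1816 + 0.0109 + 0.326) ≈ 2.557377, MB₁ = 9.87, so M₁ = 2.557377 × 9.87 ≈ 25.2413 billion.
After: m₂ = (1 + 0.326) / (0.151 + 0.0109 + 0.326) ≈ 2.717770, MB₂ = 9.87 + 1.868 = 11.738, so M₂ = 2.717770 × 11.738 ≈ 31.9012 billion.
ΔM = M₂ − M₁ = 31.9012 − 25.2413 = 6.6599 billion.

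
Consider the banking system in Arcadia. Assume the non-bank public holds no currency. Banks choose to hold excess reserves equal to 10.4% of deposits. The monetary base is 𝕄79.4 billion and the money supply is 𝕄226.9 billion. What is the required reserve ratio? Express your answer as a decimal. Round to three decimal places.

Using m = M/MB = 226.9/79.4 ≈ 2.857683. Since m = (1 + c)/(c + rr + e), the denominator satisfies c + rr + e = (1 + c)/m = (1 + 0) / 2.857683 ≈ 0.349934.
With c = 0 and e = 0.104, the required reserve ratio is 0.349934 − 0 − 0.104 = 0.245934.

0.246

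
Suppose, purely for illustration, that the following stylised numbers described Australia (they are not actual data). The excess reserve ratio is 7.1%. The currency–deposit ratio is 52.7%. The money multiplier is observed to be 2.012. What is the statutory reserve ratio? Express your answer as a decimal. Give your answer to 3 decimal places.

Using m = 2.012. Since m = (1 + c)/(c + rr + e), the denominator satisfies c + rr + e = (1 + c)/m = (1 + 0.527) / 2.012 ≈ 0.758946.
With c = 0.527 and e = 0.071, the statutory reserve ratio is 0.758946 − 0.527 − 0.071 = 0.160946.

0.161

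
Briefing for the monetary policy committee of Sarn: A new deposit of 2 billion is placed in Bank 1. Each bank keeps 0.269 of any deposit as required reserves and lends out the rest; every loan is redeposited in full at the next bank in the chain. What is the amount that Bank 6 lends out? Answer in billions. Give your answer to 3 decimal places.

Each bank lends a fraction (1 − rr) = 0.7310 of the deposit it receives, so Bank 6 receives 2·0.7310^5 and lends 2·0.7310^6 ≈ 0.3052 billion.

0.305 billion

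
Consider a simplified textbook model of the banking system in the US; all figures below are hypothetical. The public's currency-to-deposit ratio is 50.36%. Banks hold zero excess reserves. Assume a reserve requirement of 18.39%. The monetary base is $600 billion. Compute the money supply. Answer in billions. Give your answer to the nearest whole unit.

$1312 billion

The money multiplier is m = (1 + c) / (rr + c) = (1 + 0.5036) / (0.1839 + 0.5036) ≈ 2.1871.
So M = m × MB = 2.1871 × 600 = 1312.26 billion.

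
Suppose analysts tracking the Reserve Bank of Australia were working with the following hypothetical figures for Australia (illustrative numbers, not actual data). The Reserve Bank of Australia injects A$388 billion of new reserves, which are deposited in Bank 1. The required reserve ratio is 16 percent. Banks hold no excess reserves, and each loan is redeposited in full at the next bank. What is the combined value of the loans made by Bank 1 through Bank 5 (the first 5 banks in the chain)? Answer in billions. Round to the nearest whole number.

A$1185 billion

Bank i lends (1 − rr)^i of the original deposit: Bank 1 lends 388·0.8400 = 325.9200, Bank 2 lends 388·0.8400² = 273.7728, and so on.
Summing a geometric series: total = 388·[0.8400·(1 − 0.8400^5) / (1 − 0.8400)] ≈ 1185.1023 billion.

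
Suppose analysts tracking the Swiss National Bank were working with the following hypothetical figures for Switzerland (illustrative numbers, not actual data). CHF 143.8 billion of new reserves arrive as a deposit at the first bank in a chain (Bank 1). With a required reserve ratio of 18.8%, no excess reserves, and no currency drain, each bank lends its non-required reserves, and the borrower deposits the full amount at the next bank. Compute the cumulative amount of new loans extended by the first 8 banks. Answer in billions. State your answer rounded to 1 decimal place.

Bank i lends (1 − rr)^i of the original deposit: Bank 1 lends 143.8·0.8120 = 116.7656, Bank 2 lends 143.8·0.8120² ≈ 94.8137, and so on.
Summing a geometric series: total = 143.8·[0.8120·(1 − 0.8120^8) / (1 − 0.8120)] ≈ 503.7106 billion.

CHF 503.7 billion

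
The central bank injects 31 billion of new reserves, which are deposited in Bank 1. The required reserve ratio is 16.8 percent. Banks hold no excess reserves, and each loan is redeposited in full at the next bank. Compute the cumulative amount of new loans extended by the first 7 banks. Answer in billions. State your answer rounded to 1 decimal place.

111.2 billion

Bank i lends (1 − rr)^i of the original deposit: Bank 1 lends 31·0.8320 = 25.7920, Bank 2 lends 31·0.8320² ≈ 21.4589, and so on.
Summing a geometric series: total = 31·[0.8320·(1 − 0.8320^7) / (1 − 0.8320)] ≈ 111.1557 billion.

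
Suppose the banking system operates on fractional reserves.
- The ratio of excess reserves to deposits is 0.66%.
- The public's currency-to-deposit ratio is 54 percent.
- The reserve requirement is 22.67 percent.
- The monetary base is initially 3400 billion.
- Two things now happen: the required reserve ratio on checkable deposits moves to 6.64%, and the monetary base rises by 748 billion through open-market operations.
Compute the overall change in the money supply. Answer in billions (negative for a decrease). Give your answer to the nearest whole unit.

3650 billion

Before: m₁ = (1 + 0.54) / (0.2267 + 0.0066 + 0.54) ≈ 1.99147, MB₁ = 3400, so M₁ = 1.99147 × 3400 = 6770.998 billion.
After: m₂ = (1 + 0.54) / (0.0664 + 0.0066 + 0.54) ≈ 2.51223, MB₂ = 3400 + 748 = 4148, so M₂ = 2.51223 × 4148 ≈ 10420.73 billion.
ΔM = M₂ − M₁ = 10420.73 − 6770.998 = 3649.732 billion.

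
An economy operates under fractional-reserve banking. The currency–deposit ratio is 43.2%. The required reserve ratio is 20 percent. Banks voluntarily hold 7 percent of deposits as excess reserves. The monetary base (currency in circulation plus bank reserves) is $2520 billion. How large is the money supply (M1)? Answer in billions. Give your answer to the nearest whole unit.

$5141 billion

The money multiplier is m = (1 + c) / (rr + e + c) = (1 + 0.432) / (0.2 + 0.07 + 0.432) ≈ 2.03989.
So M = m × MB = 2.03989 × 2520 = 5140.5228 billion.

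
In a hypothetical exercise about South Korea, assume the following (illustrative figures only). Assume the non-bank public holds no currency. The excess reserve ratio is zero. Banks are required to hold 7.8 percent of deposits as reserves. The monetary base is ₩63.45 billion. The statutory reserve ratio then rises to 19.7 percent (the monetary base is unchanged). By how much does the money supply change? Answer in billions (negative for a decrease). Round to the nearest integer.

Initially m₁ = 1 / (0.078) ≈ 12.8205, so M₁ = 12.8205 × 63.45 ≈ 813.4607 billion.
After the change m₂ = 1 / (0.197) ≈ 5.0761, so M₂ = 5.0761 × 63.45 ≈ 322.0785 billion.
ΔM = M₂ − M₁ = 322.0785 − 813.4607 = -491.3822 billion.

-491 billion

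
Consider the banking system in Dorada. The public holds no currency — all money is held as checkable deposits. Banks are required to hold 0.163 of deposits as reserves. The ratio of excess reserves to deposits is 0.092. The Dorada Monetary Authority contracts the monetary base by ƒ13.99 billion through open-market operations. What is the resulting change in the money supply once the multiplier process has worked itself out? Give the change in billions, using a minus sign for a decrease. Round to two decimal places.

The money multiplier is m = 1 / (rr + e) = 1 / (0.163 + 0.092) ≈ 3.92157.
The sale removes 13.99 billion of base, so ΔM = m × ΔMB = 3.92157 × (−13.99) ≈ -54.8628 billion.

-54.86 billion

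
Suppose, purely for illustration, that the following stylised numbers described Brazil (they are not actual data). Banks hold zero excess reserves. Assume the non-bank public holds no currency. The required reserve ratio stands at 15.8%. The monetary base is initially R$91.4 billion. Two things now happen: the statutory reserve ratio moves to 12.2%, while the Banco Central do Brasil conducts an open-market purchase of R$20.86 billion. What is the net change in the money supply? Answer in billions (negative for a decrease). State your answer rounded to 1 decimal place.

Before: m₁ = 1 / (0.158) ≈ 6.32911, MB₁ = 91.4, so M₁ = 6.32911 × 91.4 ≈ 578.4807 billion.
After: m₂ = 1 / (0.122) ≈ 8.19672, MB₂ = 91.4 + 20.86 = 112.26, so M₂ = 8.19672 × 112.26 ≈ 920.1638 billion.
ΔM = M₂ − M₁ = 920.1638 − 578.4807 = 341.6831 billion.

R$341.7 billion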